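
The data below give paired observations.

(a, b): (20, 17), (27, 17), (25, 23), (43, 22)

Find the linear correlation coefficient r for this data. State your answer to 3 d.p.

0.510

n = 4, Σa = 115, Σb = 79, Σa² = 3603, Σb² = 1591, Σab = 2320
nΣab − ΣaΣb = 9280 − 9085 = 195
nΣa² − (Σa)² = 14412 − 13225 = 1187; nΣb² − (Σb)² = 6364 − 6241 = 123
r = 195 / √(1187 × 123) = 195 / 382.1008 ≈ 0.510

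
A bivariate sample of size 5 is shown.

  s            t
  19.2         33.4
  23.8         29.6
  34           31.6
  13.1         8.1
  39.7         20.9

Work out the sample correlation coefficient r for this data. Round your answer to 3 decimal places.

n = 5, Σs = 129.8, Σt = 123.6, Σs² = 3838.78, Σt² = 3492.7, Σst = 3356
nΣst − ΣsΣt = 16780 − 16043.28 = 736.72
nΣs² − (Σs)² = 19193.9 − 16848.04 = 2345.86; nΣt² − (Σt)² = 17463.5 − 15276.96 = 2186.54
r = 736.72 / √(2345.86 × 2186.54) = 736.72 / 2264.7995 ≈ 0.325

0.325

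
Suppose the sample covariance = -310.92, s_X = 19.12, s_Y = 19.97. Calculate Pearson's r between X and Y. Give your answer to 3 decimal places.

r = Cov(X,Y) / (s_X · s_Y) = -310.92 / (19.12 × 19.97)
  = -310.92 / 381.8264 ≈ -0.814

-0.814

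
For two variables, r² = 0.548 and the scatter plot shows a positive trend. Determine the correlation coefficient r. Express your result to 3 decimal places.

0.740

|r| = √0.548 = 0.740
The association is positive, so r = 0.740.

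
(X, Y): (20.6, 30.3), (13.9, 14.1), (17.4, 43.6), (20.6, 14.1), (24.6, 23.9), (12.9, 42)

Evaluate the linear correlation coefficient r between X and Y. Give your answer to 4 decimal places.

-0.2787

n = 6, ΣX = 110, ΣY = 168, ΣX² = 2116.26, ΣY² = 5551.88, ΣXY = 2999.01
nΣXY − ΣXΣY = 17994.06 − 18480 = -485.94
nΣX² − (ΣX)² = 12697.56 − 12100 = 597.56; nΣY² − (ΣY)² = 33311.28 − 28224 = 5087.28
r = -485.94 / √(597.56 × 5087.28) = -485.94 / 1743.5467 ≈ -0.2787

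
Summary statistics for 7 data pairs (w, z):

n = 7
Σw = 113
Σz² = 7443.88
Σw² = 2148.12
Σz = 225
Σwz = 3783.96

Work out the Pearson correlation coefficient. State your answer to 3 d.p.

0.580

r = (nΣwz − ΣwΣz) / √[(nΣw² − (Σw)²)(nΣz² − (Σz)²)]
Numerator: 7×3783.96 − 113×225 = 1062.72
Denominator: √[(15036.84 − 12769)(52107.16 − 50625)] = √[2267.84 × 1482.16] = 1833.3853
r = 1062.72 / 1833.3853 ≈ 0.580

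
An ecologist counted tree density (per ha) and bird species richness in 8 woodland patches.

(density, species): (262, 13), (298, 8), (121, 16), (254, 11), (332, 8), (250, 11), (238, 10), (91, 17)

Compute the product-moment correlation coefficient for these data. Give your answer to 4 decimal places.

n = 8, Σx = 1846, Σy = 94, Σx² = 474254, Σy² = 1184, Σxy = 19853
nΣxy − ΣxΣy = 158824 − 173524 = -14700
nΣx² − (Σx)² = 3794032 − 3407716 = 386316; nΣy² − (Σy)² = 9472 − 8836 = 636
r = -14700 / √(386316 × 636) = -14700 / 15674.7241 ≈ -0.9378

-0.9378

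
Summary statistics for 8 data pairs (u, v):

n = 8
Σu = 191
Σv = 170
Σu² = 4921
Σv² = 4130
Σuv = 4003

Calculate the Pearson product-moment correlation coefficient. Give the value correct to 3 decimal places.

-0.129

r = (nΣuv − ΣuΣv) / √[(nΣu² − (Σu)²)(nΣv² − (Σv)²)]
Numerator: 8×4003 − 191×170 = -446
Denominator: √[(39368 − 36481)(33040 − 28900)] = √[2887 × 4140] = 3457.1925
r = -446 / 3457.1925 ≈ -0.129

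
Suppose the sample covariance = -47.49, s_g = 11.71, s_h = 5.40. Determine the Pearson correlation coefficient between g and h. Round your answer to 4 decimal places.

r = Cov(g,h) / (s_g · s_h) = -47.49 / (11.71 × 5.40)
  = -47.49 / 63.2340 ≈ -0.7510

-0.7510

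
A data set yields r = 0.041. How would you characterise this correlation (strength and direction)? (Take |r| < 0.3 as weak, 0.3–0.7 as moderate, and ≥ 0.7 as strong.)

r = 0.041 > 0 so the relationship is positive.
|r| = 0.041, which falls in the weak range.

weak positive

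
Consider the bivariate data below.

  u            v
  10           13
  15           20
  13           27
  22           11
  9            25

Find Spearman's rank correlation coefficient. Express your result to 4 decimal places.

-0.5000

Rank u: 2, 4, 3, 5, 1
Rank v: 2, 3, 5, 1, 4
d = rank(u) − rank(v): 0, 1, -2, 4, -3; Σd² = 30
ρ = 1 − 6Σd² / [n(n²−1)] = 1 − 6×30 / (5×24) = 1 − 180/120 ≈ -0.5000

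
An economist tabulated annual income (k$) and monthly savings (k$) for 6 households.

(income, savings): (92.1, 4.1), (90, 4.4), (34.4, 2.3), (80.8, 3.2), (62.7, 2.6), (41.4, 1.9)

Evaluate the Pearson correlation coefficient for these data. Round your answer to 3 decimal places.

0.926

n = 6, Σx = 401.4, Σy = 18.5, Σx² = 29939.66, Σy² = 62.07, Σxy = 1352.97
nΣxy − ΣxΣy = 8117.82 − 7425.9 = 691.92
nΣx² − (Σx)² = 179637.96 − 161121.96 = 18516; nΣy² − (Σy)² = 372.42 − 342.25 = 30.17
r = 691.92 / √(18516 × 30.17) = 691.92 / 747.4140 ≈ 0.926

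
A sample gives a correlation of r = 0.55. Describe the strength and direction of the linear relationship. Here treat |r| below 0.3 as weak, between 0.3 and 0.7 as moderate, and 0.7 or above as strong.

r = 0.55 > 0 so the relationship is positive.
|r| = 0.55, which falls in the moderate range.

moderate positive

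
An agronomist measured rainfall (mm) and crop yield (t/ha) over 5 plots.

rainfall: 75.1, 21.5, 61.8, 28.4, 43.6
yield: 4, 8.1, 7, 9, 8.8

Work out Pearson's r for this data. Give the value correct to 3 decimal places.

-0.839

n = 5, Σx = 230.4, Σy = 36.9, Σx² = 12629.02, Σy² = 289.05, Σxy = 1546.43
nΣxy − ΣxΣy = 7732.15 − 8501.76 = -769.61
nΣx² − (Σx)² = 63145.1 − 53084.16 = 10060.94; nΣy² − (Σy)² = 1445.25 − 1361.61 = 83.64
r = -769.61 / √(10060.94 × 83.64) = -769.61 / 917.3315 ≈ -0.839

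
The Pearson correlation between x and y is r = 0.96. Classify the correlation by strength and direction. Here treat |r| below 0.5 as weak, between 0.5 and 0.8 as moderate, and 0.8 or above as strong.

strong positive

r = 0.96 > 0 so the relationship is positive.
|r| = 0.96, which falls in the strong range.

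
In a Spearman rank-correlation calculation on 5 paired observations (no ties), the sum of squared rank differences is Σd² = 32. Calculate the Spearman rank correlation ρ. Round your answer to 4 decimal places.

ρ = 1 − 6Σd² / [n(n²−1)] = 1 − 6×32 / (5×24)
  = 1 − 192/120 = 1 − 1.60000 ≈ -0.6000

-0.6000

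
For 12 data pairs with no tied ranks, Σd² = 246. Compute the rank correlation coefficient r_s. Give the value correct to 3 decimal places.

0.140

ρ = 1 − 6Σd² / [n(n²−1)] = 1 − 6×246 / (12×143)
  = 1 − 1476/1716 = 1 − 0.8601 ≈ 0.140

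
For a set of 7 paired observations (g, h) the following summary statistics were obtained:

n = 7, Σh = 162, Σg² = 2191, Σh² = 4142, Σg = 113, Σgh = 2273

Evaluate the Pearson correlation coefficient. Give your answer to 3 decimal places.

r = (nΣgh − ΣgΣh) / √[(nΣg² − (Σg)²)(nΣh² − (Σh)²)]
Numerator: 7×2273 − 113×162 = -2395
Denominator: √[(15337 − 12769)(28994 − 26244)] = √[2568 × 2750] = 2657.4424
r = -2395 / 2657.4424 ≈ -0.901

-0.901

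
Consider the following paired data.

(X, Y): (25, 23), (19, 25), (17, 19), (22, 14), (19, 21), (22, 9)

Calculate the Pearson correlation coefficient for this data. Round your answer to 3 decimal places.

-0.186

n = 6, ΣX = 124, ΣY = 111, ΣX² = 2604, ΣY² = 2233, ΣXY = 2278
nΣXY − ΣXΣY = 13668 − 13764 = -96
nΣX² − (ΣX)² = 15624 − 15376 = 248; nΣY² − (ΣY)² = 13398 − 12321 = 1077
r = -96 / √(248 × 1077) = -96 / 516.8133 ≈ -0.186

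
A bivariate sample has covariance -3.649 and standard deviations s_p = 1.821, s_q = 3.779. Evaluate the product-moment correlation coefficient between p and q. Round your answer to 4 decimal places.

r = Cov(p,q) / (s_p · s_q) = -3.649 / (1.821 × 3.779)
  = -3.649 / 6.8816 ≈ -0.5303

-0.5303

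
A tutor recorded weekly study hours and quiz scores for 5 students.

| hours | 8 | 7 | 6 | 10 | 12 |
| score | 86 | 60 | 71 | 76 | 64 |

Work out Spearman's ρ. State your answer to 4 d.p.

0.1000

Rank hours: 3, 2, 1, 4, 5
Rank score: 5, 1, 3, 4, 2
d = rank(hours) − rank(score): -2, 1, -2, 0, 3; Σd² = 18
ρ = 1 − 6Σd² / [n(n²−1)] = 1 − 6×18 / (5×24) = 1 − 108/120 ≈ 0.1000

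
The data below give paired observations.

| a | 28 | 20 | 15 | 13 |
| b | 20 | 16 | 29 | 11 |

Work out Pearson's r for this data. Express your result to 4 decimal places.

n = 4, Σa = 76, Σb = 76, Σa² = 1578, Σb² = 1618, Σab = 1458
nΣab − ΣaΣb = 5832 − 5776 = 56
nΣa² − (Σa)² = 6312 − 5776 = 536; nΣb² − (Σb)² = 6472 − 5776 = 696
r = 56 / √(536 × 696) = 56 / 610.7831 ≈ 0.0917

0.0917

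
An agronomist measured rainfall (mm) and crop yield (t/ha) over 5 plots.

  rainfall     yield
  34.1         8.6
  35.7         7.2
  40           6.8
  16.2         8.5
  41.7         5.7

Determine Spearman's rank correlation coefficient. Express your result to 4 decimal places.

-0.9000

Rank rainfall: 2, 3, 4, 1, 5
Rank yield: 5, 3, 2, 4, 1
d = rank(rainfall) − rank(yield): -3, 0, 2, -3, 4; Σd² = 38
ρ = 1 − 6Σd² / [n(n²−1)] = 1 − 6×38 / (5×24) = 1 − 228/120 ≈ -0.9000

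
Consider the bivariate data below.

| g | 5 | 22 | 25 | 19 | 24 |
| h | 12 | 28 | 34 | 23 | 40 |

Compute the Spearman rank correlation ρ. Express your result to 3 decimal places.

0.900

Rank g: 1, 3, 5, 2, 4
Rank h: 1, 3, 4, 2, 5
d = rank(g) − rank(h): 0, 0, 1, 0, -1; Σd² = 2
ρ = 1 − 6Σd² / [n(n²−1)] = 1 − 6×2 / (5×24) = 1 − 12/120 ≈ 0.900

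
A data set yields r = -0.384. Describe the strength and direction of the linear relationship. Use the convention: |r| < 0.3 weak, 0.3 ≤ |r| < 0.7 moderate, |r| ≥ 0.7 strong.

moderate negative

r = -0.384 < 0 so the relationship is negative.
|r| = 0.384, which falls in the moderate range.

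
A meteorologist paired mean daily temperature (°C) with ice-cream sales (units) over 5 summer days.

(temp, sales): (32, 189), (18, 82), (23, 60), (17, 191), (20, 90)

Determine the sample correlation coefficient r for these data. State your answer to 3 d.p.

0.321

n = 5, Σx = 110, Σy = 612, Σx² = 2566, Σy² = 90626, Σxy = 13951
nΣxy − ΣxΣy = 69755 − 67320 = 2435
nΣx² − (Σx)² = 12830 − 12100 = 730; nΣy² − (Σy)² = 453130 − 374544 = 78586
r = 2435 / √(730 × 78586) = 2435 / 7574.1521 ≈ 0.321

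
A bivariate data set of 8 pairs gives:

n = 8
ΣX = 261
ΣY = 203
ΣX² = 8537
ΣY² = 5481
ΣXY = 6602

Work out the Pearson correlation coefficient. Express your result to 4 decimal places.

r = (nΣXY − ΣXΣY) / √[(nΣX² − (ΣX)²)(nΣY² − (ΣY)²)]
Numerator: 8×6602 − 261×203 = -167
Denominator: √[(68296 − 68121)(43848 − 41209)] = √[175 × 2639] = 679.5771
r = -167 / 679.5771 ≈ -0.2457

-0.2457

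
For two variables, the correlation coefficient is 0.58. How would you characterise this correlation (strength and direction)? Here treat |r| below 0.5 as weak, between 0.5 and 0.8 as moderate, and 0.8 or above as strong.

moderate positive

r = 0.58 > 0 so the relationship is positive.
|r| = 0.58, which falls in the moderate range.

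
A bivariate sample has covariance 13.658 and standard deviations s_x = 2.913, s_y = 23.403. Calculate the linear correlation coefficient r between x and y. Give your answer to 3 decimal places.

r = Cov(x,y) / (s_x · s_y) = 13.658 / (2.913 × 23.403)
  = 13.658 / 68.1729 ≈ 0.200

0.200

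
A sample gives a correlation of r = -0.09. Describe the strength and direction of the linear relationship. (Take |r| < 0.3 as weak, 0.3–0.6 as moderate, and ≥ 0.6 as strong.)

weak negative

r = -0.09 < 0 so the relationship is negative.
|r| = 0.09, which falls in the weak range.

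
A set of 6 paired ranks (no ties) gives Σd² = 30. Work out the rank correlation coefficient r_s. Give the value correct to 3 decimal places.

ρ = 1 − 6Σd² / [n(n²−1)] = 1 − 6×30 / (6×35)
  = 1 − 180/210 = 1 − 0.8571 ≈ 0.143

0.143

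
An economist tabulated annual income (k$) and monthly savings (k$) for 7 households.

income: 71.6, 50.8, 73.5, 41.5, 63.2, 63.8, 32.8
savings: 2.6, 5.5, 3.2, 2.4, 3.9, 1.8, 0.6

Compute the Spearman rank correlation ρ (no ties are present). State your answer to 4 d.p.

0.3214

Rank income: 6, 3, 7, 2, 4, 5, 1
Rank savings: 4, 7, 5, 3, 6, 2, 1
d = rank(income) − rank(savings): 2, -4, 2, -1, -2, 3, 0; Σd² = 38
ρ = 1 − 6Σd² / [n(n²−1)] = 1 − 6×38 / (7×48) = 1 − 228/336 ≈ 0.3214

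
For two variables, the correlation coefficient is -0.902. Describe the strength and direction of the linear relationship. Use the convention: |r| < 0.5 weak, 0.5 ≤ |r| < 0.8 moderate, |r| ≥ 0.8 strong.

strong negative

r = -0.902 < 0 so the relationship is negative.
|r| = 0.902, which falls in the strong range.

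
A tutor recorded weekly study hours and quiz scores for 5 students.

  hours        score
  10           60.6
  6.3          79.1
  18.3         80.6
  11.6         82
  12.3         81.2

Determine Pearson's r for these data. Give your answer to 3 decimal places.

0.268

n = 5, Σx = 58.5, Σy = 383.5, Σx² = 760.43, Σy² = 29742.97, Σxy = 4529.27
nΣxy − ΣxΣy = 22646.35 − 22434.75 = 211.6
nΣx² − (Σx)² = 3802.15 − 3422.25 = 379.9; nΣy² − (Σy)² = 148714.85 − 147072.25 = 1642.6
r = 211.6 / √(379.9 × 1642.6) = 211.6 / 789.9517 ≈ 0.268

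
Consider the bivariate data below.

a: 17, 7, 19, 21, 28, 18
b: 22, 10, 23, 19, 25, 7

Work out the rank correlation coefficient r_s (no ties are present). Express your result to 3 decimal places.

0.600

Rank a: 2, 1, 4, 5, 6, 3
Rank b: 4, 2, 5, 3, 6, 1
d = rank(a) − rank(b): -2, -1, -1, 2, 0, 2; Σd² = 14
ρ = 1 − 6Σd² / [n(n²−1)] = 1 − 6×14 / (6×35) = 1 − 84/210 ≈ 0.600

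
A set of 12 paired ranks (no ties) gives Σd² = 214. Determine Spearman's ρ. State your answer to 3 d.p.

ρ = 1 − 6Σd² / [n(n²−1)] = 1 − 6×214 / (12×143)
  = 1 − 1284/1716 = 1 − 0.7483 ≈ 0.252

0.252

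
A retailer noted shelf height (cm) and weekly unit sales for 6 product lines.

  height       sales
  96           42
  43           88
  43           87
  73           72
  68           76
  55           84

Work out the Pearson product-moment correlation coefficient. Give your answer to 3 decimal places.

-0.957

n = 6, Σx = 378, Σy = 449, Σx² = 25892, Σy² = 35093, Σxy = 26601
nΣxy − ΣxΣy = 159606 − 169722 = -10116
nΣx² − (Σx)² = 155352 − 142884 = 12468; nΣy² − (Σy)² = 210558 − 201601 = 8957
r = -10116 / √(12468 × 8957) = -10116 / 10567.6807 ≈ -0.957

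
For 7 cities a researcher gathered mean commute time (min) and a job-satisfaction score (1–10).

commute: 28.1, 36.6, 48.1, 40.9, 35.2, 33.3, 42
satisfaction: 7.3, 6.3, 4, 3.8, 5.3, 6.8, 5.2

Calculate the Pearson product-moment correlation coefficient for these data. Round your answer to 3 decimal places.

n = 7, Σx = 264.2, Σy = 38.7, Σx² = 10227.52, Σy² = 224.79, Σxy = 1414.93
nΣxy − ΣxΣy = 9904.51 − 10224.54 = -320.03
nΣx² − (Σx)² = 71592.64 − 69801.64 = 1791; nΣy² − (Σy)² = 1573.53 − 1497.69 = 75.84
r = -320.03 / √(1791 × 75.84) = -320.03 / 368.5505 ≈ -0.868

-0.868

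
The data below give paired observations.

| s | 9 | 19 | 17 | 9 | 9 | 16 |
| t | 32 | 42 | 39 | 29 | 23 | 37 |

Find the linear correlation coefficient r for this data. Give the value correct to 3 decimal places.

0.910

n = 6, Σs = 79, Σt = 202, Σs² = 1149, Σt² = 7048, Σst = 2809
nΣst − ΣsΣt = 16854 − 15958 = 896
nΣs² − (Σs)² = 6894 − 6241 = 653; nΣt² − (Σt)² = 42288 − 40804 = 1484
r = 896 / √(653 × 1484) = 896 / 984.4044 ≈ 0.910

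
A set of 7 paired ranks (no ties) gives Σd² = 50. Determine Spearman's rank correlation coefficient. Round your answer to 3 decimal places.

ρ = 1 − 6Σd² / [n(n²−1)] = 1 − 6×50 / (7×48)
  = 1 − 300/336 = 1 − 0.8929 ≈ 0.107

0.107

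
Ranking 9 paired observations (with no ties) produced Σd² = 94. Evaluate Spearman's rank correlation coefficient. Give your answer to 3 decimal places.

0.217

ρ = 1 − 6Σd² / [n(n²−1)] = 1 − 6×94 / (9×80)
  = 1 − 564/720 = 1 − 0.7833 ≈ 0.217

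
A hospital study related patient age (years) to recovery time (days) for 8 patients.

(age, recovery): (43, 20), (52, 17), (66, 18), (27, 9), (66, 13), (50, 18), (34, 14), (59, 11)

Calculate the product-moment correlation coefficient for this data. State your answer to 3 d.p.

n = 8, Σx = 397, Σy = 120, Σx² = 21131, Σy² = 1904, Σxy = 6058
nΣxy − ΣxΣy = 48464 − 47640 = 824
nΣx² − (Σx)² = 169048 − 157609 = 11439; nΣy² − (Σy)² = 15232 − 14400 = 832
r = 824 / √(11439 × 832) = 824 / 3085.0037 ≈ 0.267

0.267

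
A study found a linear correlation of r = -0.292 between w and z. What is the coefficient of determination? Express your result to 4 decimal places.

r² = (-0.292)² = 0.0853

0.0853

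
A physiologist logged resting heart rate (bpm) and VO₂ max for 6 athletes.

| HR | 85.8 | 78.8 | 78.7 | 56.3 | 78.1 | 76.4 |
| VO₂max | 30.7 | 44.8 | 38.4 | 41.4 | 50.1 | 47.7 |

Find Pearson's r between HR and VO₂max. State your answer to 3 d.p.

n = 6, Σx = 454.1, Σy = 253.1, Σx² = 34871.03, Σy² = 10923.35, Σxy = 19074.29
nΣxy − ΣxΣy = 114445.74 − 114932.71 = -486.97
nΣx² − (Σx)² = 209226.18 − 206206.81 = 3019.37; nΣy² − (Σy)² = 65540.1 − 64059.61 = 1480.49
r = -486.97 / √(3019.37 × 1480.49) = -486.97 / 2114.2722 ≈ -0.230

-0.230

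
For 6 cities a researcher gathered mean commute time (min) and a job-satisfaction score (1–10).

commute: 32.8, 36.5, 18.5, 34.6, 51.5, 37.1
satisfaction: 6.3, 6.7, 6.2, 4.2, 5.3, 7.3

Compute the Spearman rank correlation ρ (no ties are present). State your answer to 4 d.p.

Rank commute: 2, 4, 1, 3, 6, 5
Rank satisfaction: 4, 5, 3, 1, 2, 6
d = rank(commute) − rank(satisfaction): -2, -1, -2, 2, 4, -1; Σd² = 30
ρ = 1 − 6Σd² / [n(n²−1)] = 1 − 6×30 / (6×35) = 1 − 180/210 ≈ 0.1429

0.1429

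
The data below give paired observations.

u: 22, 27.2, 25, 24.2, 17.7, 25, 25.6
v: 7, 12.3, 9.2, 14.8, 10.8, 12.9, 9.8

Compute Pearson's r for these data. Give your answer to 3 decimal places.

n = 7, Σu = 166.7, Σv = 76.8, Σu² = 4028.13, Σv² = 883.06, Σuv = 1841.26
nΣuv − ΣuΣv = 12888.82 − 12802.56 = 86.26
nΣu² − (Σu)² = 28196.91 − 27788.89 = 408.02; nΣv² − (Σv)² = 6181.42 − 5898.24 = 283.18
r = 86.26 / √(408.02 × 283.18) = 86.26 / 339.9163 ≈ 0.254

0.254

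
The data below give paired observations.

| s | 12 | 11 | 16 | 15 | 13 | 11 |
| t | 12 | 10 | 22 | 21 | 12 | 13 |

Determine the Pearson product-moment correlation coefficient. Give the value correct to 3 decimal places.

0.928

n = 6, Σs = 78, Σt = 90, Σs² = 1036, Σt² = 1482, Σst = 1220
nΣst − ΣsΣt = 7320 − 7020 = 300
nΣs² − (Σs)² = 6216 − 6084 = 132; nΣt² − (Σt)² = 8892 − 8100 = 792
r = 300 / √(132 × 792) = 300 / 323.3326 ≈ 0.928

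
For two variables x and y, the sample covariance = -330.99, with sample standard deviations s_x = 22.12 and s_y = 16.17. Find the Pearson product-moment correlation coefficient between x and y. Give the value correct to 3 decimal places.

r = Cov(x,y) / (s_x · s_y) = -330.99 / (22.12 × 16.17)
  = -330.99 / 357.6804 ≈ -0.925

-0.925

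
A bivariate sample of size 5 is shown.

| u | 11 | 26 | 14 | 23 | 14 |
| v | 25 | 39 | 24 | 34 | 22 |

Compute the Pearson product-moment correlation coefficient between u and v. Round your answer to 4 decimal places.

0.9473

n = 5, Σu = 88, Σv = 144, Σu² = 1718, Σv² = 4362, Σuv = 2715
nΣuv − ΣuΣv = 13575 − 12672 = 903
nΣu² − (Σu)² = 8590 − 7744 = 846; nΣv² − (Σv)² = 21810 − 20736 = 1074
r = 903 / √(846 × 1074) = 903 / 953.2072 ≈ 0.9473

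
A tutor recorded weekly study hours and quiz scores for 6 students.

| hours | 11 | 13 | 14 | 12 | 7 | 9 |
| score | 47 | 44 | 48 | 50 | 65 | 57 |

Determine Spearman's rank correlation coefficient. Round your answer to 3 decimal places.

Rank hours: 3, 5, 6, 4, 1, 2
Rank score: 2, 1, 3, 4, 6, 5
d = rank(hours) − rank(score): 1, 4, 3, 0, -5, -3; Σd² = 60
ρ = 1 − 6Σd² / [n(n²−1)] = 1 − 6×60 / (6×35) = 1 − 360/210 ≈ -0.714

-0.714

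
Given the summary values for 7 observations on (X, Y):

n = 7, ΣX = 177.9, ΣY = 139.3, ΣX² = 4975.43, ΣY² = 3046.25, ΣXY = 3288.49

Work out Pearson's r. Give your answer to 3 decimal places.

-0.713

r = (nΣXY − ΣXΣY) / √[(nΣX² − (ΣX)²)(nΣY² − (ΣY)²)]
Numerator: 7×3288.49 − 177.9×139.3 = -1762.04
Denominator: √[(34828.01 − 31648.41)(21323.75 − 19404.49)] = √[3179.6 × 1919.26] = 2470.3196
r = -1762.04 / 2470.3196 ≈ -0.713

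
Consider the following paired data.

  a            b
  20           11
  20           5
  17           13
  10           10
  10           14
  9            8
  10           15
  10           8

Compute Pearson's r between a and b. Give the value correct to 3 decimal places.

-0.258

n = 8, Σa = 106, Σb = 84, Σa² = 1570, Σb² = 964, Σab = 1083
nΣab − ΣaΣb = 8664 − 8904 = -240
nΣa² − (Σa)² = 12560 − 11236 = 1324; nΣb² − (Σb)² = 7712 − 7056 = 656
r = -240 / √(1324 × 656) = -240 / 931.9571 ≈ -0.258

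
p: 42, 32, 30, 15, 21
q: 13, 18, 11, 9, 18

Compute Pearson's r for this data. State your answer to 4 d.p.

n = 5, Σp = 140, Σq = 69, Σp² = 4354, Σq² = 1019, Σpq = 1965
nΣpq − ΣpΣq = 9825 − 9660 = 165
nΣp² − (Σp)² = 21770 − 19600 = 2170; nΣq² − (Σq)² = 5095 − 4761 = 334
r = 165 / √(2170 × 334) = 165 / 851.3401 ≈ 0.1938

0.1938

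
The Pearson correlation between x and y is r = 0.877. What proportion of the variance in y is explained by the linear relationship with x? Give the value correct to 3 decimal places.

0.769

r² = (0.877)² = 0.769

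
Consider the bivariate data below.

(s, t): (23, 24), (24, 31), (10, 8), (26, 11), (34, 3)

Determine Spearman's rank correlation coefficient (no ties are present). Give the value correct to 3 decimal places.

-0.300

Rank s: 2, 3, 1, 4, 5
Rank t: 4, 5, 2, 3, 1
d = rank(s) − rank(t): -2, -2, -1, 1, 4; Σd² = 26
ρ = 1 − 6Σd² / [n(n²−1)] = 1 − 6×26 / (5×24) = 1 − 156/120 ≈ -0.300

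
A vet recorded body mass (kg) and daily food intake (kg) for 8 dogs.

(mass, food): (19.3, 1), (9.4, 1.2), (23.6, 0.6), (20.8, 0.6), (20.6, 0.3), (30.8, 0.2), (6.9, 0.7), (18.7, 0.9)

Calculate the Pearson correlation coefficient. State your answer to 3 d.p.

-0.662

n = 8, Σx = 150.1, Σy = 5.5, Σx² = 3220.75, Σy² = 4.59, Σxy = 91.22
nΣxy − ΣxΣy = 729.76 − 825.55 = -95.79
nΣx² − (Σx)² = 25766 − 22530.01 = 3235.99; nΣy² − (Σy)² = 36.72 − 30.25 = 6.47
r = -95.79 / √(3235.99 × 6.47) = -95.79 / 144.6957 ≈ -0.662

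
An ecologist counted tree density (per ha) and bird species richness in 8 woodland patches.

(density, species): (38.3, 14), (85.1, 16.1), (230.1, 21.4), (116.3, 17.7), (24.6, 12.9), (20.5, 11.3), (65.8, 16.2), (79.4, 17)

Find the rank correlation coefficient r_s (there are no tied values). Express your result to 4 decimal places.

Rank density: 3, 6, 8, 7, 2, 1, 4, 5
Rank species: 3, 4, 8, 7, 2, 1, 5, 6
d = rank(density) − rank(species): 0, 2, 0, 0, 0, 0, -1, -1; Σd² = 6
ρ = 1 − 6Σd² / [n(n²−1)] = 1 − 6×6 / (8×63) = 1 − 36/504 ≈ 0.9286

0.9286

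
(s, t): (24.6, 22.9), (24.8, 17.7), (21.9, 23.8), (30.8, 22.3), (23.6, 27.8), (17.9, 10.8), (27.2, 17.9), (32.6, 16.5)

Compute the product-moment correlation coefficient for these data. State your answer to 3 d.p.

n = 8, Σs = 203.4, Σt = 159.7, Σs² = 5328.42, Σt² = 3383.57, Σst = 4084.54
nΣst − ΣsΣt = 32676.32 − 32482.98 = 193.34
nΣs² − (Σs)² = 42627.36 − 41371.56 = 1255.8; nΣt² − (Σt)² = 27068.56 − 25504.09 = 1564.47
r = 193.34 / √(1255.8 × 1564.47) = 193.34 / 1401.6638 ≈ 0.138

0.138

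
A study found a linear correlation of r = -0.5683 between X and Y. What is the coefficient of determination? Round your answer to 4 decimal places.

0.3230

r² = (-0.5683)² = 0.3230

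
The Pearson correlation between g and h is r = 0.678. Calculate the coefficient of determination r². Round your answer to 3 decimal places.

r² = (0.678)² = 0.460

0.460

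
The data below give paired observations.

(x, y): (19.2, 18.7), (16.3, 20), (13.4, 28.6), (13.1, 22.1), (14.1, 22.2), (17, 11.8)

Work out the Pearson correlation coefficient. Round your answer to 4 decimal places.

n = 6, Σx = 93.1, Σy = 123.4, Σx² = 1473.31, Σy² = 2688.14, Σxy = 1871.41
nΣxy − ΣxΣy = 11228.46 − 11488.54 = -260.08
nΣx² − (Σx)² = 8839.86 − 8667.61 = 172.25; nΣy² − (Σy)² = 16128.84 − 15227.56 = 901.28
r = -260.08 / √(172.25 × 901.28) = -260.08 / 394.0120 ≈ -0.6601

-0.6601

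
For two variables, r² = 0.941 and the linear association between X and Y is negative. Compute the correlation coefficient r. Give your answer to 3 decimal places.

|r| = √0.941 = 0.970
The association is negative, so r = −0.970.

-0.970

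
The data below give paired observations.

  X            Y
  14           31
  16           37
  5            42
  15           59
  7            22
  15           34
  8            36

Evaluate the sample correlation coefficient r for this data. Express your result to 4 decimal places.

0.2880

n = 7, ΣX = 80, ΣY = 261, ΣX² = 1040, ΣY² = 10511, ΣXY = 3073
nΣXY − ΣXΣY = 21511 − 20880 = 631
nΣX² − (ΣX)² = 7280 − 6400 = 880; nΣY² − (ΣY)² = 73577 − 68121 = 5456
r = 631 / √(880 × 5456) = 631 / 2191.1823 ≈ 0.2880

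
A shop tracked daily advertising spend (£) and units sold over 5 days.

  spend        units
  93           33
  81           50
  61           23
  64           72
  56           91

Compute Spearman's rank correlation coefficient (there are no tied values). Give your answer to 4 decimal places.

-0.4000

Rank spend: 5, 4, 2, 3, 1
Rank units: 2, 3, 1, 4, 5
d = rank(spend) − rank(units): 3, 1, 1, -1, -4; Σd² = 28
ρ = 1 − 6Σd² / [n(n²−1)] = 1 − 6×28 / (5×24) = 1 − 168/120 ≈ -0.4000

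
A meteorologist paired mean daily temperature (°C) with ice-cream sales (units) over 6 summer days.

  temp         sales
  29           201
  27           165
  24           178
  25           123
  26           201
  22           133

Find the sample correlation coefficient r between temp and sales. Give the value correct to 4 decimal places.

0.6376

n = 6, Σx = 153, Σy = 1001, Σx² = 3931, Σy² = 172529, Σxy = 25783
nΣxy − ΣxΣy = 154698 − 153153 = 1545
nΣx² − (Σx)² = 23586 − 23409 = 177; nΣy² − (Σy)² = 1035174 − 1002001 = 33173
r = 1545 / √(177 × 33173) = 1545 / 2423.1428 ≈ 0.6376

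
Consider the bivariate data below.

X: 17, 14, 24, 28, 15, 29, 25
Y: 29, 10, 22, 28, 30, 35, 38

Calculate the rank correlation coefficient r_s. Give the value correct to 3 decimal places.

0.500

Rank X: 3, 1, 4, 6, 2, 7, 5
Rank Y: 4, 1, 2, 3, 5, 6, 7
d = rank(X) − rank(Y): -1, 0, 2, 3, -3, 1, -2; Σd² = 28
ρ = 1 − 6Σd² / [n(n²−1)] = 1 − 6×28 / (7×48) = 1 − 168/336 ≈ 0.500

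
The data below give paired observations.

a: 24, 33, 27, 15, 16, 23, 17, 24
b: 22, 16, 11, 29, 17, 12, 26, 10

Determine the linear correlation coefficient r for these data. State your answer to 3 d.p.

n = 8, Σa = 179, Σb = 143, Σa² = 4269, Σb² = 2911, Σab = 3018
nΣab − ΣaΣb = 24144 − 25597 = -1453
nΣa² − (Σa)² = 34152 − 32041 = 2111; nΣb² − (Σb)² = 23288 − 20449 = 2839
r = -1453 / √(2111 × 2839) = -1453 / 2448.0868 ≈ -0.594

-0.594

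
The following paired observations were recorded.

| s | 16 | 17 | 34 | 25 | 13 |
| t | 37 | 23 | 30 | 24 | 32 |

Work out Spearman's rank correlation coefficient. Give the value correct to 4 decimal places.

-0.5000

Rank s: 2, 3, 5, 4, 1
Rank t: 5, 1, 3, 2, 4
d = rank(s) − rank(t): -3, 2, 2, 2, -3; Σd² = 30
ρ = 1 − 6Σd² / [n(n²−1)] = 1 − 6×30 / (5×24) = 1 − 180/120 ≈ -0.5000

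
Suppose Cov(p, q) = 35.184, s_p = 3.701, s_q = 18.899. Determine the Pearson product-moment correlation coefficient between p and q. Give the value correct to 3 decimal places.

r = Cov(p,q) / (s_p · s_q) = 35.184 / (3.701 × 18.899)
  = 35.184 / 69.9452 ≈ 0.503

0.503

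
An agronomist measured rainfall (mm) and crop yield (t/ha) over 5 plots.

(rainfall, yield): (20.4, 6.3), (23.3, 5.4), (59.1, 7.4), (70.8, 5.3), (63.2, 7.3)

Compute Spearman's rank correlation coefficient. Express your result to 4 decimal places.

Rank rainfall: 1, 2, 3, 5, 4
Rank yield: 3, 2, 5, 1, 4
d = rank(rainfall) − rank(yield): -2, 0, -2, 4, 0; Σd² = 24
ρ = 1 − 6Σd² / [n(n²−1)] = 1 − 6×24 / (5×24) = 1 − 144/120 ≈ -0.2000

-0.2000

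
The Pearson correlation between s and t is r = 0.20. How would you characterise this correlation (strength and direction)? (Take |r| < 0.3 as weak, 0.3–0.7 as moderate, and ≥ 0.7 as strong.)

r = 0.20 > 0 so the relationship is positive.
|r| = 0.20, which falls in the weak range.

weak positive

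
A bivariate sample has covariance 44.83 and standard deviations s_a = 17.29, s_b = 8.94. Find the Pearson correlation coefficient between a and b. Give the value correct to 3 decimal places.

0.290

r = Cov(a,b) / (s_a · s_b) = 44.83 / (17.29 × 8.94)
  = 44.83 / 154.5726 ≈ 0.290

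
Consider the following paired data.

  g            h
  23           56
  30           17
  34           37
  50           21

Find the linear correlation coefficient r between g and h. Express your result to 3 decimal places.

-0.625

n = 4, Σg = 137, Σh = 131, Σg² = 5085, Σh² = 5235, Σgh = 4106
nΣgh − ΣgΣh = 16424 − 17947 = -1523
nΣg² − (Σg)² = 20340 − 18769 = 1571; nΣh² − (Σh)² = 20940 − 17161 = 3779
r = -1523 / √(1571 × 3779) = -1523 / 2436.5568 ≈ -0.625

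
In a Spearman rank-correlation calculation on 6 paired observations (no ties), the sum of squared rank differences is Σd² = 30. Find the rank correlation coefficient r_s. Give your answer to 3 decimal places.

ρ = 1 − 6Σd² / [n(n²−1)] = 1 − 6×30 / (6×35)
  = 1 − 180/210 = 1 − 0.8571 ≈ 0.143

0.143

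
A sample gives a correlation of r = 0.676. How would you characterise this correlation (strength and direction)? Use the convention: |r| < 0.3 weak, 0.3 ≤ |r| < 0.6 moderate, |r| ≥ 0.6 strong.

strong positive

r = 0.676 > 0 so the relationship is positive.
|r| = 0.676, which falls in the strong range.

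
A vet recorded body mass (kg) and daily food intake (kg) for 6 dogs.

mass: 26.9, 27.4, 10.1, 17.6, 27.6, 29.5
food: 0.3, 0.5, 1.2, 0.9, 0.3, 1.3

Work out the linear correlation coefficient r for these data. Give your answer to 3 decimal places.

-0.466

n = 6, Σx = 139.1, Σy = 4.5, Σx² = 3518.15, Σy² = 4.37, Σxy = 96.36
nΣxy − ΣxΣy = 578.16 − 625.95 = -47.79
nΣx² − (Σx)² = 21108.9 − 19348.81 = 1760.09; nΣy² − (Σy)² = 26.22 − 20.25 = 5.97
r = -47.79 / √(1760.09 × 5.97) = -47.79 / 102.5073 ≈ -0.466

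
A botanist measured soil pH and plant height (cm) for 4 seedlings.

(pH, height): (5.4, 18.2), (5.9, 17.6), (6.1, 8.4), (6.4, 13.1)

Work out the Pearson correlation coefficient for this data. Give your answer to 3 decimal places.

-0.650

n = 4, Σx = 23.8, Σy = 57.3, Σx² = 142.14, Σy² = 883.17, Σxy = 337.2
nΣxy − ΣxΣy = 1348.8 − 1363.74 = -14.94
nΣx² − (Σx)² = 568.56 − 566.44 = 2.12; nΣy² − (Σy)² = 3532.68 − 3283.29 = 249.39
r = -14.94 / √(2.12 × 249.39) = -14.94 / 22.9936 ≈ -0.650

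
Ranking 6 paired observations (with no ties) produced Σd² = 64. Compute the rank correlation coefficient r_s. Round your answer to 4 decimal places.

-0.8286

ρ = 1 − 6Σd² / [n(n²−1)] = 1 − 6×64 / (6×35)
  = 1 − 384/210 = 1 − 1.82857 ≈ -0.8286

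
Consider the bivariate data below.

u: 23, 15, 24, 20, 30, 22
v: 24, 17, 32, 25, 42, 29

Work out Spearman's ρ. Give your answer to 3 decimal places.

Rank u: 4, 1, 5, 2, 6, 3
Rank v: 2, 1, 5, 3, 6, 4
d = rank(u) − rank(v): 2, 0, 0, -1, 0, -1; Σd² = 6
ρ = 1 − 6Σd² / [n(n²−1)] = 1 − 6×6 / (6×35) = 1 − 36/210 ≈ 0.829

0.829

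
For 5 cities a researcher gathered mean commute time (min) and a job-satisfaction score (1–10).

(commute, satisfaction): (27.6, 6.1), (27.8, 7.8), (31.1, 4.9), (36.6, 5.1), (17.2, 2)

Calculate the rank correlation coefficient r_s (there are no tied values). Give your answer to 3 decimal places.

0.200

Rank commute: 2, 3, 4, 5, 1
Rank satisfaction: 4, 5, 2, 3, 1
d = rank(commute) − rank(satisfaction): -2, -2, 2, 2, 0; Σd² = 16
ρ = 1 − 6Σd² / [n(n²−1)] = 1 − 6×16 / (5×24) = 1 − 96/120 ≈ 0.200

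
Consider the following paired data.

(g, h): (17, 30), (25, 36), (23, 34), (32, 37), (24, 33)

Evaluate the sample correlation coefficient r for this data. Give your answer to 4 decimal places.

0.9202

n = 5, Σg = 121, Σh = 170, Σg² = 3043, Σh² = 5810, Σgh = 4168
nΣgh − ΣgΣh = 20840 − 20570 = 270
nΣg² − (Σg)² = 15215 − 14641 = 574; nΣh² − (Σh)² = 29050 − 28900 = 150
r = 270 / √(574 × 150) = 270 / 293.4280 ≈ 0.9202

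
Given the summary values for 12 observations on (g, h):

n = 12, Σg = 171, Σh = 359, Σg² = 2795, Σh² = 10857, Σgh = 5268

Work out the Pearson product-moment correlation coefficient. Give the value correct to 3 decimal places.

0.744

r = (nΣgh − ΣgΣh) / √[(nΣg² − (Σg)²)(nΣh² − (Σh)²)]
Numerator: 12×5268 − 171×359 = 1827
Denominator: √[(33540 − 29241)(130284 − 128881)] = √[4299 × 1403] = 2455.9106
r = 1827 / 2455.9106 ≈ 0.744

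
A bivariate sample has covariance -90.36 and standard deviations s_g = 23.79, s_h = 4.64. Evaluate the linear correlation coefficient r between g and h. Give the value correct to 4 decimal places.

-0.8186

r = Cov(g,h) / (s_g · s_h) = -90.36 / (23.79 × 4.64)
  = -90.36 / 110.3856 ≈ -0.8186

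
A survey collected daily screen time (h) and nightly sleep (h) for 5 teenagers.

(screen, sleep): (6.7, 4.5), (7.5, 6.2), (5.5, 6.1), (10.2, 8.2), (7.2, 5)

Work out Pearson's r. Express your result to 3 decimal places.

0.733

n = 5, Σx = 37.1, Σy = 30, Σx² = 287.27, Σy² = 188.14, Σxy = 229.84
nΣxy − ΣxΣy = 1149.2 − 1113 = 36.2
nΣx² − (Σx)² = 1436.35 − 1376.41 = 59.94; nΣy² − (Σy)² = 940.7 − 900 = 40.7
r = 36.2 / √(59.94 × 40.7) = 36.2 / 49.3919 ≈ 0.733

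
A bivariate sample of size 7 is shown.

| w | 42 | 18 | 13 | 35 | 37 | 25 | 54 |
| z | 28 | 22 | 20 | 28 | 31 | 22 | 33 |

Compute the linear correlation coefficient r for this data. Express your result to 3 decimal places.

0.942

n = 7, Σw = 224, Σz = 184, Σw² = 8392, Σz² = 4986, Σwz = 6291
nΣwz − ΣwΣz = 44037 − 41216 = 2821
nΣw² − (Σw)² = 58744 − 50176 = 8568; nΣz² − (Σz)² = 34902 − 33856 = 1046
r = 2821 / √(8568 × 1046) = 2821 / 2993.6813 ≈ 0.942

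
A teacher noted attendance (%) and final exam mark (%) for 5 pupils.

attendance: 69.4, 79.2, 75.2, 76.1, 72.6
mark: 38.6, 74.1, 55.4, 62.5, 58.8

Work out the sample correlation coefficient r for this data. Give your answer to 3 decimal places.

n = 5, Σx = 372.5, Σy = 289.4, Σx² = 27806.01, Σy² = 17413.62, Σxy = 21738.77
nΣxy − ΣxΣy = 108693.85 − 107801.5 = 892.35
nΣx² − (Σx)² = 139030.05 − 138756.25 = 273.8; nΣy² − (Σy)² = 87068.1 − 83752.36 = 3315.74
r = 892.35 / √(273.8 × 3315.74) = 892.35 / 952.8114 ≈ 0.937

0.937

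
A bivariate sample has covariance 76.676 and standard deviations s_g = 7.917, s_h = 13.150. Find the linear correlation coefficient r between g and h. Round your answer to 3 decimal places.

r = Cov(g,h) / (s_g · s_h) = 76.676 / (7.917 × 13.150)
  = 76.676 / 104.1085 ≈ 0.737

0.737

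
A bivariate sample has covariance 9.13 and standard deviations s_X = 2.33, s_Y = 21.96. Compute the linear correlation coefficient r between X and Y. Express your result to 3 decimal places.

0.178

r = Cov(X,Y) / (s_X · s_Y) = 9.13 / (2.33 × 21.96)
  = 9.13 / 51.1668 ≈ 0.178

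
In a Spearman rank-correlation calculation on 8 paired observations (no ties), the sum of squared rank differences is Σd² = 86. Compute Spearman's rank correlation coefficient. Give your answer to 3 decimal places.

-0.024

ρ = 1 − 6Σd² / [n(n²−1)] = 1 − 6×86 / (8×63)
  = 1 − 516/504 = 1 − 1.0238 ≈ -0.024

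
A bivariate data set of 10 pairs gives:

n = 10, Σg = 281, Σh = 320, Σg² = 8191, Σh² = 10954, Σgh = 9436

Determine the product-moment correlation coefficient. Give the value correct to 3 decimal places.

0.968

r = (nΣgh − ΣgΣh) / √[(nΣg² − (Σg)²)(nΣh² − (Σh)²)]
Numerator: 10×9436 − 281×320 = 4440
Denominator: √[(81910 − 78961)(109540 − 102400)] = √[2949 × 7140] = 4588.6665
r = 4440 / 4588.6665 ≈ 0.968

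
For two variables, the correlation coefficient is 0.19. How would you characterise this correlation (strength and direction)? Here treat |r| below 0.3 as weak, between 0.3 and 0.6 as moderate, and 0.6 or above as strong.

weak positive

r = 0.19 > 0 so the relationship is positive.
|r| = 0.19, which falls in the weak range.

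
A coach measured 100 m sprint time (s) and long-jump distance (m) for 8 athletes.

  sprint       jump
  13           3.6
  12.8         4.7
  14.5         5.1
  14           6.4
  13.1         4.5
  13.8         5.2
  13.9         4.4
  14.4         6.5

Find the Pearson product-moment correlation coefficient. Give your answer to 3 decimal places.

0.668

n = 8, Σx = 109.5, Σy = 40.4, Σx² = 1501.71, Σy² = 210.92, Σxy = 555.98
nΣxy − ΣxΣy = 4447.84 − 4423.8 = 24.04
nΣx² − (Σx)² = 12013.68 − 11990.25 = 23.43; nΣy² − (Σy)² = 1687.36 − 1632.16 = 55.2
r = 24.04 / √(23.43 × 55.2) = 24.04 / 35.9630 ≈ 0.668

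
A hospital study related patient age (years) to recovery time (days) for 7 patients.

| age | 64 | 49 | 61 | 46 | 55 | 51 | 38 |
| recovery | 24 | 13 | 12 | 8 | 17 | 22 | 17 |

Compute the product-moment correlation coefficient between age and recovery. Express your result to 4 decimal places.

n = 7, Σx = 364, Σy = 113, Σx² = 19404, Σy² = 2015, Σxy = 5976
nΣxy − ΣxΣy = 41832 − 41132 = 700
nΣx² − (Σx)² = 135828 − 132496 = 3332; nΣy² − (Σy)² = 14105 − 12769 = 1336
r = 700 / √(3332 × 1336) = 700 / 2109.8701 ≈ 0.3318

0.3318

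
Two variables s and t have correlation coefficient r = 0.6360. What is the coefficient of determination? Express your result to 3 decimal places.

0.404

r² = (0.6360)² = 0.404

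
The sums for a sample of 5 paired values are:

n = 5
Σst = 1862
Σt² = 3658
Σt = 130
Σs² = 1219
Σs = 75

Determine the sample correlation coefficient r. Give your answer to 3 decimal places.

r = (nΣst − ΣsΣt) / √[(nΣs² − (Σs)²)(nΣt² − (Σt)²)]
Numerator: 5×1862 − 75×130 = -440
Denominator: √[(6095 − 5625)(18290 − 16900)] = √[470 × 1390] = 808.2698
r = -440 / 808.2698 ≈ -0.544

-0.544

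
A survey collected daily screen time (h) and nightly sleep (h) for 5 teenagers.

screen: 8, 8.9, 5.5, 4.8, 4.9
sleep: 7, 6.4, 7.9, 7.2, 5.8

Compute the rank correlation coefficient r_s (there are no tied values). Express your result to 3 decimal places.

Rank screen: 4, 5, 3, 1, 2
Rank sleep: 3, 2, 5, 4, 1
d = rank(screen) − rank(sleep): 1, 3, -2, -3, 1; Σd² = 24
ρ = 1 − 6Σd² / [n(n²−1)] = 1 − 6×24 / (5×24) = 1 − 144/120 ≈ -0.200

-0.200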